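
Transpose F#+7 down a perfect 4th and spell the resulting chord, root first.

A perfect 4th down from F# is C#, so the new chord is C# augmented seventh.
root → C#
3rd (major 3rd) → E#
5th (augmented 5th) → G##
7th (minor 7th) → B

C# – E# – G## – B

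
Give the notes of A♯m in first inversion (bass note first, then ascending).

C#, E#, A#

In root position, A♯m is A#–C#–E#.
First inversion puts the third (C#) in the bass.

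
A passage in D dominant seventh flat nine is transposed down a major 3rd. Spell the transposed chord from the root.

Transposed root: D → B♭ (major 3rd down). So we spell B♭ dominant seventh flat nine:
root → B♭
3rd (major 3rd) → D
5th (perfect 5th) → F
7th (minor 7th) → A♭
9th (minor 9th) → C♭

B♭ – D – F – A♭ – C♭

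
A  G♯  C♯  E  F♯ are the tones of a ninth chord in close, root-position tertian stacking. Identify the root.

Stacking in thirds gives F♯ – A – C♯ – E – G♯, so F♯ is the root — F♯ minor ninth.

F♯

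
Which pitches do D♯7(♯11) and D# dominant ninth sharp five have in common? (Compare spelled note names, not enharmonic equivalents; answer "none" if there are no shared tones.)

D#  F##  C#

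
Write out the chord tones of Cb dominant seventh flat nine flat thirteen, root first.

Root C-flat, quality dominant seventh flat nine flat thirteen:
- root: C-flat
- major 3rd: E-flat
- perfect 5th: G-flat
- minor 7th: B-double-flat
- minor 9th: D-double-flat
- minor 13th: A-double-flat

C-flat, E-flat, G-flat, B-double-flat, D-double-flat, A-double-flat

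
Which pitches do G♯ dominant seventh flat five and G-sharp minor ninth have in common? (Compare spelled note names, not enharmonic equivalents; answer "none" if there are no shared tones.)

G-sharp – F-sharp

G♯ dominant seventh flat five = G-sharp, B-sharp, D, F-sharp.
G-sharp minor ninth = G-sharp, B, D-sharp, F-sharp, A-sharp.
Shared: G-sharp, F-sharp.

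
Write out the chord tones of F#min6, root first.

F#, A, C#, D#

Root F#, quality minor sixth:
F# — root
A — minor 3rd
C# — perfect 5th
D# — major 6th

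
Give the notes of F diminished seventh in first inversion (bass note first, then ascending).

In root position, F diminished seventh is F–A-flat–C-flat–E-double-flat.
First inversion puts the third (A-flat) in the bass.

A-flat C-flat E-double-flat F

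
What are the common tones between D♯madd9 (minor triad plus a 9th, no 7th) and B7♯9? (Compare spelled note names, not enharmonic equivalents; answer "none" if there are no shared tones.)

D#, F#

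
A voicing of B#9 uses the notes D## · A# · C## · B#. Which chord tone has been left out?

F##

The full B#9 chord is B#, D##, F##, A#, C##.
Comparing with the voicing, the perfect 5th (5th) — F## — is absent.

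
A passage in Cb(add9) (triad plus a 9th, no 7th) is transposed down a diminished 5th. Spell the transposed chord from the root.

F, A, C, G

Transposed root: Cb → F (diminished 5th down). So we spell F added-ninth:
F — root
A — major 3rd
C — perfect 5th
G — major 9th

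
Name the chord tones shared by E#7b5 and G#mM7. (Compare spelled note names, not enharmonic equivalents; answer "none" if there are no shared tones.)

E#7b5: E# G## B D#
G#mM7: G# B D# F##
Common to both → B, D#.

B, D#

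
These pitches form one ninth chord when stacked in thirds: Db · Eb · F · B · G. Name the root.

Stacking in thirds gives Eb – G – B – Db – F, so Eb is the root — Eb dominant ninth sharp five.

Eb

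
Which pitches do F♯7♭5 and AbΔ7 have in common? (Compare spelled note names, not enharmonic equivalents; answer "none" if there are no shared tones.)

C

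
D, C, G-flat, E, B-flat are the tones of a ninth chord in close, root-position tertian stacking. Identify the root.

Stacking in thirds gives C – E – G-flat – B-flat – D, so C is the root — C dominant ninth flat five.

C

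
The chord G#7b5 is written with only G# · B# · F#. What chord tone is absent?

D

G#7b5 = G#, B#, D, F#. The voicing lacks the 5th (diminished 5th), D.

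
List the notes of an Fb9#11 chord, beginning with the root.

Fb  Ab  Cb  Ebb  Gb  Bb

Fb9#11 is a dominant ninth sharp eleven built on Fb.
Root: Fb
Major 3rd (3rd): Ab
Perfect 5th (5th): Cb
Minor 7th (7th): Ebb
Major 9th (9th): Gb
Augmented 11th (11th): Bb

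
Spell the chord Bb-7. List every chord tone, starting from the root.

Bb Db F Ab

Bb-7 is a minor seventh built on Bb.
Bb — root
Db — minor 3rd
F — perfect 5th
Ab — minor 7th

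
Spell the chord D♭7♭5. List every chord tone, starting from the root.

Db, F, Abb, Cb

D♭7♭5: dominant seventh flat five on Db.
Db — root
F — major 3rd
Abb — diminished 5th
Cb — minor 7th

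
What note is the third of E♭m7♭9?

Gb

Root of E♭m7♭9 = Eb. The 3rd is a minor 3rd: Eb up a minor 3rd → Gb.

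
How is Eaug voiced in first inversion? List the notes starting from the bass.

Eaug = E–G#–B#; first inversion → third (G#) lowest.

G#, B#, E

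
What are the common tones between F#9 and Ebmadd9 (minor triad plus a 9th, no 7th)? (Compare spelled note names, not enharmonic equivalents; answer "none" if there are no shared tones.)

none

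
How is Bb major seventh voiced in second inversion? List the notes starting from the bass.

F  A  Bb  D

In root position, Bb major seventh is Bb–D–F–A.
Second inversion puts the fifth (F) in the bass.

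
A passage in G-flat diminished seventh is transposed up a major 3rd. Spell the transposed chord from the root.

Bb – Db – Fb – Abb

Gb up a major 3rd → Bb. New chord: Bb diminished seventh.
Bb — root
Db — minor 3rd
Fb — diminished 5th
Abb — diminished 7th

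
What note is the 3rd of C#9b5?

E#

C#9b5 is built on C#; its 3rd is a major 3rd above the root.
A third above C uses the letter E, and the major 3rd above C# is E#.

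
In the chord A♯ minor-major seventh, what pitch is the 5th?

Root of A♯ minor-major seventh = A#. The 5th is a perfect 5th: A# up a perfect 5th → E#.

E#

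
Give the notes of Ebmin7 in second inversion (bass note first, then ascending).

Bb Db Eb Gb

Ebmin7 = Eb–Gb–Bb–Db; second inversion → fifth (Bb) lowest.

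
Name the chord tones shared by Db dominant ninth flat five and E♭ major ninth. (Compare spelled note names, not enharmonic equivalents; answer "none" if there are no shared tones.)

Db dominant ninth flat five: D♭ F A𝄫 C♭ E♭
E♭ major ninth: E♭ G B♭ D F
Common to both → F, E♭.

F  E♭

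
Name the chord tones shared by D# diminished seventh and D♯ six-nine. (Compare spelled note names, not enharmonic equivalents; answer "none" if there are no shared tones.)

D-sharp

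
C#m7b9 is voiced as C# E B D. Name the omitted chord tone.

G#

The full C#m7b9 chord is C#, E, G#, B, D.
Comparing with the voicing, the perfect 5th (5th) — G# — is absent.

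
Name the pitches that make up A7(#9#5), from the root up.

A7(#9#5): dominant seventh sharp nine sharp five on A.
root → A
3rd (major 3rd) → C♯
5th (augmented 5th) → E♯
7th (minor 7th) → G
9th (augmented 9th) → B♯

A C♯ E♯ G B♯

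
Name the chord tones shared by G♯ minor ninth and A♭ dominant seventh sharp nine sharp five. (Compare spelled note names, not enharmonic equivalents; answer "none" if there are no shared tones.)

G♯ minor ninth: G-sharp B D-sharp F-sharp A-sharp
A♭ dominant seventh sharp nine sharp five: A-flat C E G-flat B
Common to both → B.

B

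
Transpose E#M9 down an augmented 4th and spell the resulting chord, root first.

Transposed root: E# → B (augmented 4th down). So we spell B major ninth:
Root: B
Major 3rd (3rd): D#
Perfect 5th (5th): F#
Major 7th (7th): A#
Major 9th (9th): C#

B  D#  F#  A#  C#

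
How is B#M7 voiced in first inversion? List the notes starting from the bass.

In root position, B#M7 is B#–D##–F##–A##.
First inversion puts the third (D##) in the bass.

D##, F##, A##, B#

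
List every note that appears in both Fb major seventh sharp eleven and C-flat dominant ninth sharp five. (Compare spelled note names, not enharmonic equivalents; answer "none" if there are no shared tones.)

Fb major seventh sharp eleven: F-flat A-flat C-flat E-flat B-flat
C-flat dominant ninth sharp five: C-flat E-flat G B-double-flat D-flat
Common to both → C-flat, E-flat.

C-flat, E-flat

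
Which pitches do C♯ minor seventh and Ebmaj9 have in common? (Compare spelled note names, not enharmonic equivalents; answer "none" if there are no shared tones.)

none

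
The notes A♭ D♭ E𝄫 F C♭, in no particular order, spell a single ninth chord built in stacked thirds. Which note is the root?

Arranged so that each adjacent pair is a third by letter name: D♭ – F – A♭ – C♭ – E𝄫.
The bottom of that stack, D♭, is the root (this is D♭ dominant seventh flat nine).

D♭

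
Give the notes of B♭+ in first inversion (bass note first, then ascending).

D F# Bb

In root position, B♭+ is Bb–D–F#.
First inversion puts the third (D) in the bass.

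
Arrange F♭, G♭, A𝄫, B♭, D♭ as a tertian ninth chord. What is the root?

G♭

Arranged so that each adjacent pair is a third by letter name: G♭ – B♭ – D♭ – F♭ – A𝄫.
The bottom of that stack, G♭, is the root (this is G♭ dominant seventh flat nine).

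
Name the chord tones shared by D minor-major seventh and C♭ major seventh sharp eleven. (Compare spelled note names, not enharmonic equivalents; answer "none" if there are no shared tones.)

D minor-major seventh: D F A C-sharp
C♭ major seventh sharp eleven: C-flat E-flat G-flat B-flat F
Common to both → F.

F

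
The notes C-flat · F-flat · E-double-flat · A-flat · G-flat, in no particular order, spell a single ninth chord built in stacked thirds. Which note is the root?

Stacking in thirds gives F-flat – A-flat – C-flat – E-double-flat – G-flat, so F-flat is the root — F-flat dominant ninth.

F-flat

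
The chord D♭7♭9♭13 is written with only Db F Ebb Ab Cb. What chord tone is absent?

Bbb

D♭7♭9♭13 = Db, F, Ab, Cb, Ebb, Bbb. The voicing lacks the 13th (minor 13th), Bbb.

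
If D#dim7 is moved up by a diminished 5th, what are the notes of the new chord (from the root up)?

Transposed root: D♯ → A (diminished 5th up). So we spell A diminished seventh:
root → A
3rd (minor 3rd) → C
5th (diminished 5th) → E♭
7th (diminished 7th) → G♭

A, C, E♭, G♭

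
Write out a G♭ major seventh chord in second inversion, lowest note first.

D-flat F G-flat B-flat

G♭ major seventh = G-flat–B-flat–D-flat–F; second inversion → fifth (D-flat) lowest.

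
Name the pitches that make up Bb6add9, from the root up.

Bb, D, F, G, C

Bb6add9: six-nine on Bb.
- root: Bb
- major 3rd: D
- perfect 5th: F
- major 6th: G
- major 9th: C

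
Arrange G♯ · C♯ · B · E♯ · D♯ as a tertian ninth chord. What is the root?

C♯

Stacking in thirds gives C♯ – E♯ – G♯ – B – D♯, so C♯ is the root — C♯ dominant ninth.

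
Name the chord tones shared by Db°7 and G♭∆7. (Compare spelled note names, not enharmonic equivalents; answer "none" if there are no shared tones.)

Db°7 = D♭, F♭, A𝄫, C𝄫.
G♭∆7 = G♭, B♭, D♭, F.
Shared: D♭.

D♭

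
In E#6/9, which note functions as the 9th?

E#6/9 is built on E♯; its 9th is a major 9th above the root.
A second above E uses the letter F, and the major 9th above E♯ is F𝄪.

F𝄪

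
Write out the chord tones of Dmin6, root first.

D F A B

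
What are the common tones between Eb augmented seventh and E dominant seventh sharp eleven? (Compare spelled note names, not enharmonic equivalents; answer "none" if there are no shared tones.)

Eb augmented seventh: E-flat G B D-flat
E dominant seventh sharp eleven: E G-sharp B D A-sharp
Common to both → B.

B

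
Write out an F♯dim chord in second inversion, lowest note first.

C, F#, A

F♯dim = F#–A–C; second inversion → fifth (C) lowest.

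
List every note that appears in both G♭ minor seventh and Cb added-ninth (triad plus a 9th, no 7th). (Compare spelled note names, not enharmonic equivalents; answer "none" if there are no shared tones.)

G-flat – D-flat

G♭ minor seventh = G-flat, B-double-flat, D-flat, F-flat.
Cb added-ninth = C-flat, E-flat, G-flat, D-flat.
Shared: G-flat, D-flat.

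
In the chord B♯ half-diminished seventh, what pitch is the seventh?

Root of B♯ half-diminished seventh = B#. The 7th is a minor 7th: B# up a minor 7th → A#.

A#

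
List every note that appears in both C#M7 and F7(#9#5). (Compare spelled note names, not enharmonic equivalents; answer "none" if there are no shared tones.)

C#M7 = C♯, E♯, G♯, B♯.
F7(#9#5) = F, A, C♯, E♭, G♯.
Shared: C♯, G♯.

C♯, G♯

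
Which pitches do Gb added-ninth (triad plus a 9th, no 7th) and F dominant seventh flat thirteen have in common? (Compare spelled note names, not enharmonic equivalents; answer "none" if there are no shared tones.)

Gb added-ninth: G-flat B-flat D-flat A-flat
F dominant seventh flat thirteen: F A C E-flat D-flat
Common to both → D-flat.

D-flat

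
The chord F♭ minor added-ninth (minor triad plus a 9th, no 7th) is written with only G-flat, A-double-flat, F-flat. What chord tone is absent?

C-flat

The full F♭ minor added-ninth chord is F-flat, A-double-flat, C-flat, G-flat.
Comparing with the voicing, the perfect 5th (5th) — C-flat — is absent.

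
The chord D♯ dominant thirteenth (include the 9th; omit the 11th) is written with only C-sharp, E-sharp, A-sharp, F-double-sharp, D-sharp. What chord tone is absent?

D♯ dominant thirteenth = D-sharp, F-double-sharp, A-sharp, C-sharp, E-sharp, B-sharp. The voicing lacks the 13th (major 13th), B-sharp.

B-sharp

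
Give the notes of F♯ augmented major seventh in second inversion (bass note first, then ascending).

In root position, F♯ augmented major seventh is F-sharp–A-sharp–C-double-sharp–E-sharp.
Second inversion puts the fifth (C-double-sharp) in the bass.

C-double-sharp E-sharp F-sharp A-sharp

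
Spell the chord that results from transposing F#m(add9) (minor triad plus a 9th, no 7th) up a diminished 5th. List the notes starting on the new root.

C  E♭  G  D

Transposed root: F♯ → C (diminished 5th up). So we spell C minor added-ninth:
Root: C
Minor 3rd (3rd): E♭
Perfect 5th (5th): G
Major 9th (9th): D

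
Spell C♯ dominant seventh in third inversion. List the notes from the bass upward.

B – C-sharp – E-sharp – G-sharp

In root position, C♯ dominant seventh is C-sharp–E-sharp–G-sharp–B.
Third inversion puts the seventh (B) in the bass.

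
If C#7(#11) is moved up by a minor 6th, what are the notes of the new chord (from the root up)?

A – C♯ – E – G – D♯

Transposed root: C♯ → A (minor 6th up). So we spell A dominant seventh sharp eleven:
- root: A
- major 3rd: C♯
- perfect 5th: E
- minor 7th: G
- augmented 11th: D♯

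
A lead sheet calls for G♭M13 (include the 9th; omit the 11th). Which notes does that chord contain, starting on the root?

Gb Bb Db F Ab Eb

Root Gb, quality major thirteenth:
- root: Gb
- major 3rd: Bb
- perfect 5th: Db
- major 7th: F
- major 9th: Ab
- major 13th: Eb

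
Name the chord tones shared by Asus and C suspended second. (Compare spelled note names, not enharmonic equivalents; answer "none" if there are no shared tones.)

D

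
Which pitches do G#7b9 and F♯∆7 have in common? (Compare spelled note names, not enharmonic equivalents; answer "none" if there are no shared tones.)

F♯

G#7b9 = G♯, B♯, D♯, F♯, A.
F♯∆7 = F♯, A♯, C♯, E♯.
Shared: F♯.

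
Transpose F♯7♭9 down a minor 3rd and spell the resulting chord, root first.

D♯, F𝄪, A♯, C♯, E

Transposed root: F♯ → D♯ (minor 3rd down). So we spell D♯ dominant seventh flat nine:
Root: D♯
Major 3rd (3rd): F𝄪
Perfect 5th (5th): A♯
Minor 7th (7th): C♯
Minor 9th (9th): E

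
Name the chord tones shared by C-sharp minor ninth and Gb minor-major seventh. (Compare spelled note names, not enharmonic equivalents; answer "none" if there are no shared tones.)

C-sharp minor ninth = C-sharp, E, G-sharp, B, D-sharp.
Gb minor-major seventh = G-flat, B-double-flat, D-flat, F.
Shared: none.

none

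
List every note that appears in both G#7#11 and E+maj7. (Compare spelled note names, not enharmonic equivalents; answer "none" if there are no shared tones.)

G#7#11: G# B# D# F# C##
E+maj7: E G# B# D#
Common to both → G#, B#, D#.

G# – B# – D#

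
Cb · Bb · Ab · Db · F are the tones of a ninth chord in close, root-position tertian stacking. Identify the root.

Bb

Stacking in thirds gives Bb – Db – F – Ab – Cb, so Bb is the root — Bb minor seventh flat nine.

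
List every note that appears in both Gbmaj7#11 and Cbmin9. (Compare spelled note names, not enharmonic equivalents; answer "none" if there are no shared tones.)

Gbmaj7#11 = Gb, Bb, Db, F, C.
Cbmin9 = Cb, Ebb, Gb, Bbb, Db.
Shared: Gb, Db.

Gb, Db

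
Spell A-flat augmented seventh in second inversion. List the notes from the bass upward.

E – G♭ – A♭ – C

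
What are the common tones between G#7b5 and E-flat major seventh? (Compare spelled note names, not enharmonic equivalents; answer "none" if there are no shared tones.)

G#7b5: G# B# D F#
E-flat major seventh: Eb G Bb D
Common to both → D.

D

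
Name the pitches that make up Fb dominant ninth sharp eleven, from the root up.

Fb dominant ninth sharp eleven: dominant ninth sharp eleven on F-flat.
Root: F-flat
Major 3rd (3rd): A-flat
Perfect 5th (5th): C-flat
Minor 7th (7th): E-double-flat
Major 9th (9th): G-flat
Augmented 11th (11th): B-flat

F-flat A-flat C-flat E-double-flat G-flat B-flat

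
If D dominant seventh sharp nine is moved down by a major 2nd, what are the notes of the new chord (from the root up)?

C  E  G  B♭  D♯

Transposed root: D → C (major 2nd down). So we spell C dominant seventh sharp nine:
Root: C
Major 3rd (3rd): E
Perfect 5th (5th): G
Minor 7th (7th): B♭
Augmented 9th (9th): D♯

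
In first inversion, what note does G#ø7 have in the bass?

G#ø7 in root position is G#–B–D–F#.
First inversion places the third in the bass, which is B.

B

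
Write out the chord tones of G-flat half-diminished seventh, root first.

G-flat half-diminished seventh is a half-diminished seventh built on G-flat.
Root: G-flat
Minor 3rd (3rd): B-double-flat
Diminished 5th (5th): D-double-flat
Minor 7th (7th): F-flat

G-flat B-double-flat D-double-flat F-flat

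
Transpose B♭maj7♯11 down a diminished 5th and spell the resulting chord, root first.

E – G# – B – D# – A#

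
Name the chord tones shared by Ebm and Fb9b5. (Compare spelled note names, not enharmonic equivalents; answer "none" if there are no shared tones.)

Ebm = E♭, G♭, B♭.
Fb9b5 = F♭, A♭, C𝄫, E𝄫, G♭.
Shared: G♭.

G♭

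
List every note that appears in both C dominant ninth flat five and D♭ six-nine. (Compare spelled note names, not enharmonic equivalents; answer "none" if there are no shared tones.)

B-flat

C dominant ninth flat five = C, E, G-flat, B-flat, D.
D♭ six-nine = D-flat, F, A-flat, B-flat, E-flat.
Shared: B-flat.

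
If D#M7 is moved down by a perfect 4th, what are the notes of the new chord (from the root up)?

D♯ down a perfect 4th → A♯. New chord: A♯ major seventh.
root → A♯
3rd (major 3rd) → C𝄪
5th (perfect 5th) → E♯
7th (major 7th) → G𝄪

A♯, C𝄪, E♯, G𝄪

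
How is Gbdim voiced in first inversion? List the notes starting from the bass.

Bbb, Dbb, Gb

In root position, Gbdim is Gb–Bbb–Dbb.
First inversion puts the third (Bbb) in the bass.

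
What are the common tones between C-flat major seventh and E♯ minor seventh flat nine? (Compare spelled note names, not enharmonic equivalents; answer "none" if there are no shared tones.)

none

C-flat major seventh = C-flat, E-flat, G-flat, B-flat.
E♯ minor seventh flat nine = E-sharp, G-sharp, B-sharp, D-sharp, F-sharp.
Shared: none.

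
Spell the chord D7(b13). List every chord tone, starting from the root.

D, F#, A, C, Bb

Root D, quality dominant seventh flat thirteen:
- root: D
- major 3rd: F#
- perfect 5th: A
- minor 7th: C
- minor 13th: Bb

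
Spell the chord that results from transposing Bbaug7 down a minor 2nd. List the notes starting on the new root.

A C♯ E♯ G

B♭ down a minor 2nd → A. New chord: A augmented seventh.
root → A
3rd (major 3rd) → C♯
5th (augmented 5th) → E♯
7th (minor 7th) → G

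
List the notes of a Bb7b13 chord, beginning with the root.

Bb7b13 is a dominant seventh flat thirteen built on B♭.
B♭ — root
D — major 3rd
F — perfect 5th
A♭ — minor 7th
G♭ — minor 13th

B♭ D F A♭ G♭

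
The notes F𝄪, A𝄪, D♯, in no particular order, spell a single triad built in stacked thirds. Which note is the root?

Stacking in thirds gives D♯ – F𝄪 – A𝄪, so D♯ is the root — D♯ augmented triad.

D♯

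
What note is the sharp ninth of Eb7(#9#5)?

Root of Eb7(#9#5) = Eb. The 9th is an augmented 9th: Eb up an augmented 9th → F#.

F#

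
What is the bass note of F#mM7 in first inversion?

A

F#mM7 = F#–A–C#–E#. First inversion → third in the bass = A.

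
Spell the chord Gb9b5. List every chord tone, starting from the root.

Gb, Bb, Dbb, Fb, Ab

Root Gb, quality dominant ninth flat five:
Root: Gb
Major 3rd (3rd): Bb
Diminished 5th (5th): Dbb
Minor 7th (7th): Fb
Major 9th (9th): Ab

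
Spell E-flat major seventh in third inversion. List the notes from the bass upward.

In root position, E-flat major seventh is E-flat–G–B-flat–D.
Third inversion puts the seventh (D) in the bass.

D  E-flat  G  B-flat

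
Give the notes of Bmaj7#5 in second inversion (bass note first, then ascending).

Bmaj7#5 = B–D#–F##–A#; second inversion → fifth (F##) lowest.

F##  A#  B  D#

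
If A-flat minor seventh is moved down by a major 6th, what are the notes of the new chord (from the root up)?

A-flat down a major 6th → C-flat. New chord: C-flat minor seventh.
root → C-flat
3rd (minor 3rd) → E-double-flat
5th (perfect 5th) → G-flat
7th (minor 7th) → B-double-flat

C-flat, E-double-flat, G-flat, B-double-flat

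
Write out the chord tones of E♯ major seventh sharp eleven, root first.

E#  G##  B#  D##  A##

Root E#, quality major seventh sharp eleven:
E# — root
G## — major 3rd
B# — perfect 5th
D## — major 7th
A## — augmented 11th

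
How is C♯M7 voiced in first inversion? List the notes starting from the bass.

C♯M7 = C#–E#–G#–B#; first inversion → third (E#) lowest.

E#  G#  B#  C#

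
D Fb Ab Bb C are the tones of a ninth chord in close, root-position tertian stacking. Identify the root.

Arranged so that each adjacent pair is a third by letter name: Bb – D – Fb – Ab – C.
The bottom of that stack, Bb, is the root (this is Bb dominant ninth flat five).

Bb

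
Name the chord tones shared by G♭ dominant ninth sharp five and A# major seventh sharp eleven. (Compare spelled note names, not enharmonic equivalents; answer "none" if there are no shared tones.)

none

G♭ dominant ninth sharp five = Gb, Bb, D, Fb, Ab.
A# major seventh sharp eleven = A#, C##, E#, G##, D##.
Shared: none.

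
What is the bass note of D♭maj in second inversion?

D♭maj = D♭–F–A♭. Second inversion → fifth in the bass = A♭.

A♭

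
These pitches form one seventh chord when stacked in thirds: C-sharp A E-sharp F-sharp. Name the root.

Stacking in thirds gives F-sharp – A – C-sharp – E-sharp, so F-sharp is the root — F-sharp minor-major seventh.

F-sharp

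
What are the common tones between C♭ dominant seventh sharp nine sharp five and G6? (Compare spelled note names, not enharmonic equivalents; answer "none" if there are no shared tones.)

G  D

C♭ dominant seventh sharp nine sharp five = C♭, E♭, G, B𝄫, D.
G6 = G, B, D, E.
Shared: G, D.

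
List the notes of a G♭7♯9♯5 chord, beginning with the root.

Gb  Bb  D  Fb  A

G♭7♯9♯5 is a dominant seventh sharp nine sharp five built on Gb.
Root: Gb
Major 3rd (3rd): Bb
Augmented 5th (5th): D
Minor 7th (7th): Fb
Augmented 9th (9th): A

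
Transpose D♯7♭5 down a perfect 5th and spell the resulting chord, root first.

G♯, B♯, D, F♯

D♯ down a perfect 5th → G♯. New chord: G♯ dominant seventh flat five.
- root: G♯
- major 3rd: B♯
- diminished 5th: D
- minor 7th: F♯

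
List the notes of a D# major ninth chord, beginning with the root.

D♯ F𝄪 A♯ C𝄪 E♯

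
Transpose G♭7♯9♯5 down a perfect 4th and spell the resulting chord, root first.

Gb down a perfect 4th → Db. New chord: Db dominant seventh sharp nine sharp five.
Db — root
F — major 3rd
A — augmented 5th
Cb — minor 7th
E — augmented 9th

Db, F, A, Cb, E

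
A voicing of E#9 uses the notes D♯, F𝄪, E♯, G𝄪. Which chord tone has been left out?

E#9 = E♯, G𝄪, B♯, D♯, F𝄪. The voicing lacks the 5th (perfect 5th), B♯.

B♯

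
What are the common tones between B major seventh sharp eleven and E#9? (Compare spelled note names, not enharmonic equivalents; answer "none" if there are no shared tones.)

D#, E#

B major seventh sharp eleven: B D# F# A# E#
E#9: E# G## B# D# F##
Common to both → D#, E#.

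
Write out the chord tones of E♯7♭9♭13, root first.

E♯ – G𝄪 – B♯ – D♯ – F♯ – C♯

Root E♯, quality dominant seventh flat nine flat thirteen:
- root: E♯
- major 3rd: G𝄪
- perfect 5th: B♯
- minor 7th: D♯
- minor 9th: F♯
- minor 13th: C♯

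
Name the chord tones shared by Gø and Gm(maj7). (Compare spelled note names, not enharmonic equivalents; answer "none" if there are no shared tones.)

Gø = G, B♭, D♭, F.
Gm(maj7) = G, B♭, D, F♯.
Shared: G, B♭.

G  B♭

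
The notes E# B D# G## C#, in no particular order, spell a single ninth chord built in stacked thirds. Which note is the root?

C#

Arranged so that each adjacent pair is a third by letter name: C# – E# – G## – B – D#.
The bottom of that stack, C#, is the root (this is C# dominant ninth sharp five).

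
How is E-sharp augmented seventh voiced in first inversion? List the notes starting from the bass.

G𝄪, B𝄪, D♯, E♯

In root position, E-sharp augmented seventh is E♯–G𝄪–B𝄪–D♯.
First inversion puts the third (G𝄪) in the bass.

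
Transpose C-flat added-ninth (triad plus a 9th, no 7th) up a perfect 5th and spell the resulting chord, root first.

Transposed root: C-flat → G-flat (perfect 5th up). So we spell G-flat added-ninth:
Root: G-flat
Major 3rd (3rd): B-flat
Perfect 5th (5th): D-flat
Major 9th (9th): A-flat

G-flat B-flat D-flat A-flat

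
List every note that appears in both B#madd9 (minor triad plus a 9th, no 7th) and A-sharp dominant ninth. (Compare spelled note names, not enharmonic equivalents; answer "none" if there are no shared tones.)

B# – C##

B#madd9 = B#, D#, F##, C##.
A-sharp dominant ninth = A#, C##, E#, G#, B#.
Shared: B#, C##.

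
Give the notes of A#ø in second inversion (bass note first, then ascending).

E  G♯  A♯  C♯

In root position, A#ø is A♯–C♯–E–G♯.
Second inversion puts the fifth (E) in the bass.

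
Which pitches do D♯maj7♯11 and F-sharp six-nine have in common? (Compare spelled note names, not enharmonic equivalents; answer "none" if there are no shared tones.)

D♯maj7♯11 = D#, F##, A#, C##, G##.
F-sharp six-nine = F#, A#, C#, D#, G#.
Shared: D#, A#.

D#  A#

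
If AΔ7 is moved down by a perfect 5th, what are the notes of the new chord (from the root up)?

Transposed root: A → D (perfect 5th down). So we spell D major seventh:
Root: D
Major 3rd (3rd): F#
Perfect 5th (5th): A
Major 7th (7th): C#

D  F#  A  C#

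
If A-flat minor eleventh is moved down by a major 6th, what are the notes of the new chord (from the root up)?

Ab down a major 6th → Cb. New chord: Cb minor eleventh.
Root: Cb
Minor 3rd (3rd): Ebb
Perfect 5th (5th): Gb
Minor 7th (7th): Bbb
Major 9th (9th): Db
Perfect 11th (11th): Fb

Cb Ebb Gb Bbb Db Fb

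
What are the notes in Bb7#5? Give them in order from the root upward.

Bb7#5: augmented seventh on Bb.
root → Bb
3rd (major 3rd) → D
5th (augmented 5th) → F#
7th (minor 7th) → Ab

Bb D F# Ab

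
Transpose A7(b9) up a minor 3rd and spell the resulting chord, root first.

C E G B♭ D♭

Transposed root: A → C (minor 3rd up). So we spell C dominant seventh flat nine:
- root: C
- major 3rd: E
- perfect 5th: G
- minor 7th: B♭
- minor 9th: D♭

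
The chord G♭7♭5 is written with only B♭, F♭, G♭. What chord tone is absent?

D𝄫

G♭7♭5 = G♭, B♭, D𝄫, F♭. The voicing lacks the 5th (diminished 5th), D𝄫.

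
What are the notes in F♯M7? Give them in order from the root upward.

F♯M7: major seventh on F#.
- root: F#
- major 3rd: A#
- perfect 5th: C#
- major 7th: E#

F#, A#, C#, E#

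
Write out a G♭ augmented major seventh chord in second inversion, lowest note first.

In root position, G♭ augmented major seventh is G-flat–B-flat–D–F.
Second inversion puts the fifth (D) in the bass.

D  F  G-flat  B-flat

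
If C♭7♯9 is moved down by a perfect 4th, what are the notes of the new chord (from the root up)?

Gb, Bb, Db, Fb, A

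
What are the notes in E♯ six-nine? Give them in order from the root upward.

E♯, G𝄪, B♯, C𝄪, F𝄪

Root E♯, quality six-nine:
Root: E♯
Major 3rd (3rd): G𝄪
Perfect 5th (5th): B♯
Major 6th (6th): C𝄪
Major 9th (9th): F𝄪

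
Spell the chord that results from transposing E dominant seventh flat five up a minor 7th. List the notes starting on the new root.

E up a minor 7th → D. New chord: D dominant seventh flat five.
D — root
F-sharp — major 3rd
A-flat — diminished 5th
C — minor 7th

D – F-sharp – A-flat – C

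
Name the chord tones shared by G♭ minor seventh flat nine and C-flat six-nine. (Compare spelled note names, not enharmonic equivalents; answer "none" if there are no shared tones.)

G♭ minor seventh flat nine = G-flat, B-double-flat, D-flat, F-flat, A-double-flat.
C-flat six-nine = C-flat, E-flat, G-flat, A-flat, D-flat.
Shared: G-flat, D-flat.

G-flat, D-flat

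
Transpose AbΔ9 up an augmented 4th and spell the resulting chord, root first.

D, F♯, A, C♯, E

An augmented 4th up from A♭ is D, so the new chord is D major ninth.
root → D
3rd (major 3rd) → F♯
5th (perfect 5th) → A
7th (major 7th) → C♯
9th (major 9th) → E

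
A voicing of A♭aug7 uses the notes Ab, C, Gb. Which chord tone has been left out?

E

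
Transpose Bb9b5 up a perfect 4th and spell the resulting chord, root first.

E♭, G, B𝄫, D♭, F

Transposed root: B♭ → E♭ (perfect 4th up). So we spell E♭ dominant ninth flat five:
root → E♭
3rd (major 3rd) → G
5th (diminished 5th) → B𝄫
7th (minor 7th) → D♭
9th (major 9th) → F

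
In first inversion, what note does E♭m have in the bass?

E♭m in root position is Eb–Gb–Bb.
First inversion places the third in the bass, which is Gb.

Gb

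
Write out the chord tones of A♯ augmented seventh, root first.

A-sharp, C-double-sharp, E-double-sharp, G-sharp

A♯ augmented seventh: augmented seventh on A-sharp.
A-sharp — root
C-double-sharp — major 3rd
E-double-sharp — augmented 5th
G-sharp — minor 7th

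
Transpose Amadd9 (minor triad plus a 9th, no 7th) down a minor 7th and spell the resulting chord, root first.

B – D – F# – C#

Transposed root: A → B (minor 7th down). So we spell B minor added-ninth:
root → B
3rd (minor 3rd) → D
5th (perfect 5th) → F#
9th (major 9th) → C#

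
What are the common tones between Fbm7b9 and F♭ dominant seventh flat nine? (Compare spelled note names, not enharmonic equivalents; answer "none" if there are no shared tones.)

Fbm7b9 = F♭, A𝄫, C♭, E𝄫, G𝄫.
F♭ dominant seventh flat nine = F♭, A♭, C♭, E𝄫, G𝄫.
Shared: F♭, C♭, E𝄫, G𝄫.

F♭ – C♭ – E𝄫 – G𝄫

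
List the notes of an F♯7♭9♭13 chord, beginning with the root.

F# – A# – C# – E – G – D

Root F#, quality dominant seventh flat nine flat thirteen:
root → F#
3rd (major 3rd) → A#
5th (perfect 5th) → C#
7th (minor 7th) → E
9th (minor 9th) → G
13th (minor 13th) → D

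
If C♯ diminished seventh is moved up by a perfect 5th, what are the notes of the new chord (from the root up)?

G-sharp – B – D – F

Transposed root: C-sharp → G-sharp (perfect 5th up). So we spell G-sharp diminished seventh:
- root: G-sharp
- minor 3rd: B
- diminished 5th: D
- diminished 7th: F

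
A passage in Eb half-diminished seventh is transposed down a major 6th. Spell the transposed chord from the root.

Gb, Bbb, Dbb, Fb

A major 6th down from Eb is Gb, so the new chord is Gb half-diminished seventh.
Gb — root
Bbb — minor 3rd
Dbb — diminished 5th
Fb — minor 7th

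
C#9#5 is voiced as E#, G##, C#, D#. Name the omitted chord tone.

C#9#5 = C#, E#, G##, B, D#. The voicing lacks the 7th (minor 7th), B.

B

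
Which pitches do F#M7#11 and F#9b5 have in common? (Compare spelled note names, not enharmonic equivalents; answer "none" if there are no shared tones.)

F#M7#11 = F♯, A♯, C♯, E♯, B♯.
F#9b5 = F♯, A♯, C, E, G♯.
Shared: F♯, A♯.

F♯ A♯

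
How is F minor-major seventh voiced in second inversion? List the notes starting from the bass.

C, E, F, Ab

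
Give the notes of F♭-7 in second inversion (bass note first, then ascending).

Cb, Ebb, Fb, Abb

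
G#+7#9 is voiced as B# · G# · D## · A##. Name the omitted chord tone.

F#

The full G#+7#9 chord is G#, B#, D##, F#, A##.
Comparing with the voicing, the minor 7th (7th) — F# — is absent.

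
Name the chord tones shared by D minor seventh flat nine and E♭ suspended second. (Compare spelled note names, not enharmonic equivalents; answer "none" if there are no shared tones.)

D minor seventh flat nine: D F A C E-flat
E♭ suspended second: E-flat F B-flat
Common to both → F, E-flat.

F – E-flat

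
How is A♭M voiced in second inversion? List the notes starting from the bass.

E♭, A♭, C

A♭M = A♭–C–E♭; second inversion → fifth (E♭) lowest.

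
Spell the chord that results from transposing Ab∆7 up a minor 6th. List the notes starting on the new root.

Fb  Ab  Cb  Eb

Ab up a minor 6th → Fb. New chord: Fb major seventh.
root → Fb
3rd (major 3rd) → Ab
5th (perfect 5th) → Cb
7th (major 7th) → Eb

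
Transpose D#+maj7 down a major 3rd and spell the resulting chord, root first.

Transposed root: D# → B (major 3rd down). So we spell B augmented major seventh:
B — root
D# — major 3rd
F## — augmented 5th
A# — major 7th

B D# F## A#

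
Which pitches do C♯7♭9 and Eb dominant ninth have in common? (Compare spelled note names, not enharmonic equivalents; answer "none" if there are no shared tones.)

C♯7♭9: C# E# G# B D
Eb dominant ninth: Eb G Bb Db F
Common to both → none.

none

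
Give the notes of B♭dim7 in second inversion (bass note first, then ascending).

Fb, Abb, Bb, Db

B♭dim7 = Bb–Db–Fb–Abb; second inversion → fifth (Fb) lowest.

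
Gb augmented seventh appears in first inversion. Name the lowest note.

B-flat

Gb augmented seventh in root position is G-flat–B-flat–D–F-flat.
First inversion places the third in the bass, which is B-flat.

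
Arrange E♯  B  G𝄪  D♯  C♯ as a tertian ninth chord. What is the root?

Stacking in thirds gives C♯ – E♯ – G𝄪 – B – D♯, so C♯ is the root — C♯ dominant ninth sharp five.

C♯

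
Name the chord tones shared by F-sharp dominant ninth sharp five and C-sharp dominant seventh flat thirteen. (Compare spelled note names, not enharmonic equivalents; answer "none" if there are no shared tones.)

G-sharp

F-sharp dominant ninth sharp five = F-sharp, A-sharp, C-double-sharp, E, G-sharp.
C-sharp dominant seventh flat thirteen = C-sharp, E-sharp, G-sharp, B, A.
Shared: G-sharp.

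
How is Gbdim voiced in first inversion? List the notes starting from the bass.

In root position, Gbdim is Gb–Bbb–Dbb.
First inversion puts the third (Bbb) in the bass.

Bbb, Dbb, Gb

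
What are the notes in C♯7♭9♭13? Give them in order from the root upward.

C#  E#  G#  B  D  A

Root C#, quality dominant seventh flat nine flat thirteen:
- root: C#
- major 3rd: E#
- perfect 5th: G#
- minor 7th: B
- minor 9th: D
- minor 13th: A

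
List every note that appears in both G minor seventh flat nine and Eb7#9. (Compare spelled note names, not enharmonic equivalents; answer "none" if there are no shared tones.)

G, Bb

G minor seventh flat nine: G Bb D F Ab
Eb7#9: Eb G Bb Db F#
Common to both → G, Bb.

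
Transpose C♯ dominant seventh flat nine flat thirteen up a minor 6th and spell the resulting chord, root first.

A C♯ E G B♭ F

A minor 6th up from C♯ is A, so the new chord is A dominant seventh flat nine flat thirteen.
root → A
3rd (major 3rd) → C♯
5th (perfect 5th) → E
7th (minor 7th) → G
9th (minor 9th) → B♭
13th (minor 13th) → F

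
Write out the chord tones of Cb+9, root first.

Root Cb, quality dominant ninth sharp five:
Root: Cb
Major 3rd (3rd): Eb
Augmented 5th (5th): G
Minor 7th (7th): Bbb
Major 9th (9th): Db

Cb – Eb – G – Bbb – Db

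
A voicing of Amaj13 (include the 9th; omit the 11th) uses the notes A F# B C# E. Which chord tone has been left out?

G#

Amaj13 = A, C#, E, G#, B, F#. The voicing lacks the 7th (major 7th), G#.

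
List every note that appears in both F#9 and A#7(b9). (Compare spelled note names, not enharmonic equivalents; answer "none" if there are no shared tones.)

F#9 = F#, A#, C#, E, G#.
A#7(b9) = A#, C##, E#, G#, B.
Shared: A#, G#.

A#, G#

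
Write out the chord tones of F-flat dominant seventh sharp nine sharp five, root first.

F-flat, A-flat, C, E-double-flat, G

F-flat dominant seventh sharp nine sharp five is a dominant seventh sharp nine sharp five built on F-flat.
F-flat — root
A-flat — major 3rd
C — augmented 5th
E-double-flat — minor 7th
G — augmented 9th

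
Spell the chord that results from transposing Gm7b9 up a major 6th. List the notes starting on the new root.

A major 6th up from G is E, so the new chord is E minor seventh flat nine.
Root: E
Minor 3rd (3rd): G
Perfect 5th (5th): B
Minor 7th (7th): D
Minor 9th (9th): F

E G B D F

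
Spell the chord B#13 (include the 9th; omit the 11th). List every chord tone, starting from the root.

B♯  D𝄪  F𝄪  A♯  C𝄪  G𝄪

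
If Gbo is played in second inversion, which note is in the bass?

Gbo in root position is Gb–Bbb–Dbb.
Second inversion places the fifth in the bass, which is Dbb.

Dbb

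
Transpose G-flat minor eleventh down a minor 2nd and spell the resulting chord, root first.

F – A♭ – C – E♭ – G – B♭

G♭ down a minor 2nd → F. New chord: F minor eleventh.
- root: F
- minor 3rd: A♭
- perfect 5th: C
- minor 7th: E♭
- major 9th: G
- perfect 11th: B♭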